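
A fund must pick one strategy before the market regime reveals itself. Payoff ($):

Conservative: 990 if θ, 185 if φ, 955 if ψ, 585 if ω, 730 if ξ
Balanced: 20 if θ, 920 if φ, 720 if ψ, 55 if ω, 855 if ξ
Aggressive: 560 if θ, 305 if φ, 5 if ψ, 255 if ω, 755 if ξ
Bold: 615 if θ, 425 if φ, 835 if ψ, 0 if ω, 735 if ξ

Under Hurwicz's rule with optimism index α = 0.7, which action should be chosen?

Conservative

Conservative: 0.7·990 + 0.3·185 = 748.5
Balanced: 0.7·920 + 0.3·20 = 650
Aggressive: 0.7·755 + 0.3·5 = 530
Bold: 0.7·835 + 0.3·0 = 584.5
Highest Hurwicz score = 748.5 → Conservative.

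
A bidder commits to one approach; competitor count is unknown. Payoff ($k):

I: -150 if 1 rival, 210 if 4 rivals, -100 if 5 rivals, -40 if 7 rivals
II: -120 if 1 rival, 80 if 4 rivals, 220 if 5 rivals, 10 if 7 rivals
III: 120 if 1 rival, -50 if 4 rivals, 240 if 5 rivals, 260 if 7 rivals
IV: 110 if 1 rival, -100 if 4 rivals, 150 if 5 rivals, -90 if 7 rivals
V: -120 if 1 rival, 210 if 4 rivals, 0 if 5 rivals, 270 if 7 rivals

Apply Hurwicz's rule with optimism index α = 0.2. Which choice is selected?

III

I: 0.2·210 + 0.8·(-150) = -78
II: 0.2·220 + 0.8·(-120) = -52
III: 0.2·260 + 0.8·(-50) = 12
IV: 0.2·150 + 0.8·(-100) = -50
V: 0.2·270 + 0.8·(-120) = -42
Highest Hurwicz score = 12 → III.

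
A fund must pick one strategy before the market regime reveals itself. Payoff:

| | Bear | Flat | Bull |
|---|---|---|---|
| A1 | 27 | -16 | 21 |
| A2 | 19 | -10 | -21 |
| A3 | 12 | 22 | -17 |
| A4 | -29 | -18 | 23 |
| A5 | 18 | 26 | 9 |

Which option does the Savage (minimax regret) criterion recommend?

Column bests: Bear=27, Flat=26, Bull=23.
A1 regrets: 0, 42, 2 → max 42
A2 regrets: 8, 36, 44 → max 44
A3 regrets: 15, 4, 40 → max 40
A4 regrets: 56, 44, 0 → max 56
A5 regrets: 9, 0, 14 → max 14
Smallest max regret = 14 → A5.

A5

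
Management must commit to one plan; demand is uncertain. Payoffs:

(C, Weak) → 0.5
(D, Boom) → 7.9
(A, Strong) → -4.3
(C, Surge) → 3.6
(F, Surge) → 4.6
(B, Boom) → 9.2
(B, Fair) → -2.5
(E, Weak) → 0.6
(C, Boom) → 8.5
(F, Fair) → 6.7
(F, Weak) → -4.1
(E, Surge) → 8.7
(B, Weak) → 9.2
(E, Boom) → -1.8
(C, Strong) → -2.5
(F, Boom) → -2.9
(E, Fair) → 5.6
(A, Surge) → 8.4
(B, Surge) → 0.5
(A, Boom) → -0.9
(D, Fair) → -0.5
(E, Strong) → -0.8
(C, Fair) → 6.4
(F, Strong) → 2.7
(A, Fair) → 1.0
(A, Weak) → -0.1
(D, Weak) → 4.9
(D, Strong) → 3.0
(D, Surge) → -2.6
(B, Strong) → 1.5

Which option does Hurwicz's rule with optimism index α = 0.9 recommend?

B

A: 0.9·8.4 + 0.1·(-4.3) = 7.13
B: 0.9·9.2 + 0.1·(-2.5) = 8.03
C: 0.9·8.5 + 0.1·(-2.5) = 7.4
D: 0.9·7.9 + 0.1·(-2.6) = 6.85
E: 0.9·8.7 + 0.1·(-1.8) = 7.65
F: 0.9·6.7 + 0.1·(-4.1) = 5.62
Highest Hurwicz score = 8.03 → B.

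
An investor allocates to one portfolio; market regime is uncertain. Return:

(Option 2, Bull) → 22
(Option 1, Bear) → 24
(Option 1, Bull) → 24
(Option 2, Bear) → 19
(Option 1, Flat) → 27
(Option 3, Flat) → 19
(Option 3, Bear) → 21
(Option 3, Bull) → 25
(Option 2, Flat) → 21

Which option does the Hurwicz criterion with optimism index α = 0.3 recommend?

Option 1: 0.3·27 + 0.7·24 = 24.9
Option 2: 0.3·22 + 0.7·19 = 19.9
Option 3: 0.3·25 + 0.7·19 = 20.8
Highest Hurwicz score = 24.9 → Option 1.

Option 1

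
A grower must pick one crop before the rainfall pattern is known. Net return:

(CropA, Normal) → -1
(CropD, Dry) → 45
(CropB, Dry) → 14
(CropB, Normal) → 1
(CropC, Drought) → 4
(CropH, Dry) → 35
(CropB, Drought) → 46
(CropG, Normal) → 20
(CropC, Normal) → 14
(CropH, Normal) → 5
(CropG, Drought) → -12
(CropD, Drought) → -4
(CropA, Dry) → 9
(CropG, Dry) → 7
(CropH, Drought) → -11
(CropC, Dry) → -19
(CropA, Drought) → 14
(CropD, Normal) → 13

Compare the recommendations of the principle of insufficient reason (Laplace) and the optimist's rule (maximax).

Row averages: CropG=5, CropB=61/3, CropD=18, CropA=22/3, CropC=-1/3, CropH=29/3
Highest average = 61/3 → CropB.
Row maxima: CropG=20, CropB=46, CropD=45, CropA=14, CropC=14, CropH=35
Best best-case = 46 → CropB.

laplace → CropB; maximax → CropB (agree)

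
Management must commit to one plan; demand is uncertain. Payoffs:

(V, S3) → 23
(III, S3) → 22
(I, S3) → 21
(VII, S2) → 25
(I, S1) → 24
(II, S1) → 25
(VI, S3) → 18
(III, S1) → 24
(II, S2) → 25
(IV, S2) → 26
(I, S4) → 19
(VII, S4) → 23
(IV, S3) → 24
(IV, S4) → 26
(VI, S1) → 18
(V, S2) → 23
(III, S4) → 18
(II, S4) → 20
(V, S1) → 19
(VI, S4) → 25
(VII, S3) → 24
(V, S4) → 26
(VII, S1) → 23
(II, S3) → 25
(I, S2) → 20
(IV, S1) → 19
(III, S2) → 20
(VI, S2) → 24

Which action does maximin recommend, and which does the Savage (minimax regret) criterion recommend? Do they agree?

maximin → VII; minimax regret → VII (agree)

Row minima: I=19, II=20, III=18, IV=19, V=19, VI=18, VII=23
Best worst-case = 23 → VII.
Column bests: S1=25, S2=26, S3=25, S4=26.
I regrets: 1, 6, 4, 7 → max 7
II regrets: 0, 1, 0, 6 → max 6
III regrets: 1, 6, 3, 8 → max 8
IV regrets: 6, 0, 1, 0 → max 6
V regrets: 6, 3, 2, 0 → max 6
VI regrets: 7, 2, 7, 1 → max 7
VII regrets: 2, 1, 1, 3 → max 3
Smallest max regret = 3 → VII.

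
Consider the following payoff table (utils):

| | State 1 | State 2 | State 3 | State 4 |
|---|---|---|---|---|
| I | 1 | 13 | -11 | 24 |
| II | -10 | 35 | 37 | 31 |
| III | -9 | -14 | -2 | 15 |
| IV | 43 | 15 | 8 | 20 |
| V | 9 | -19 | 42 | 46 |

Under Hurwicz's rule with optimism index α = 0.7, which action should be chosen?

I: 0.7·24 + 0.3·(-11) = 13.5
II: 0.7·37 + 0.3·(-10) = 22.9
III: 0.7·15 + 0.3·(-14) = 6.3
IV: 0.7·43 + 0.3·8 = 32.5
V: 0.7·46 + 0.3·(-19) = 26.5
Highest Hurwicz score = 32.5 → IV.

IV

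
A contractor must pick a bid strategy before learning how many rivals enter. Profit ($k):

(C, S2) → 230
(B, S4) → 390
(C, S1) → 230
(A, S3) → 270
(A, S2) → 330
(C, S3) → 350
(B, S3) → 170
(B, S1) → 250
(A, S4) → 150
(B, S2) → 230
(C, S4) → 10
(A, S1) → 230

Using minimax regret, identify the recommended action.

Column bests: S1=250, S2=330, S3=350, S4=390.
A regrets: 20, 0, 80, 240 → max 240
B regrets: 0, 100, 180, 0 → max 180
C regrets: 20, 100, 0, 380 → max 380
Smallest max regret = 180 → B.

B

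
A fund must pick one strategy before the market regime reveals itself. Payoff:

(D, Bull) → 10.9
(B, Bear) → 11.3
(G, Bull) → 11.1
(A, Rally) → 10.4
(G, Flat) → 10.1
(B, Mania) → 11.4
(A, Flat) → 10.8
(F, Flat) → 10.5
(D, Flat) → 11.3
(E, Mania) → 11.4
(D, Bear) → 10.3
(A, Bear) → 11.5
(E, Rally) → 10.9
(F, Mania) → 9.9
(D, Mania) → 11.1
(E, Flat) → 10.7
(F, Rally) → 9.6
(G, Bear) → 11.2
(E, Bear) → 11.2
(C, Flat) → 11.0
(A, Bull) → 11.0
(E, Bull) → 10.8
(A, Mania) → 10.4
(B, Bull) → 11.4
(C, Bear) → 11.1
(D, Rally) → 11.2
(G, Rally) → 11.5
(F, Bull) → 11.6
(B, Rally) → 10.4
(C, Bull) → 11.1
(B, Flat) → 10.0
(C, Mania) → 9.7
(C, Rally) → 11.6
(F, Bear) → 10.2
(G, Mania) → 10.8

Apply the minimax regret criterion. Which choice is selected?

E

Column bests: Bear=11.5, Flat=11.3, Bull=11.6, Rally=11.6, Mania=11.4.
A regrets: 0.0, 0.5, 0.6, 1.2, 1.0 → max 1.2
B regrets: 0.2, 1.3, 0.2, 1.2, 0.0 → max 1.3
C regrets: 0.4, 0.3, 0.5, 0.0, 1.7 → max 1.7
D regrets: 1.2, 0.0, 0.7, 0.4, 0.3 → max 1.2
E regrets: 0.3, 0.6, 0.8, 0.7, 0.0 → max 0.8
F regrets: 1.3, 0.8, 0.0, 2.0, 1.5 → max 2.0
G regrets: 0.3, 1.2, 0.5, 0.1, 0.6 → max 1.2
Smallest max regret = 0.8 → E.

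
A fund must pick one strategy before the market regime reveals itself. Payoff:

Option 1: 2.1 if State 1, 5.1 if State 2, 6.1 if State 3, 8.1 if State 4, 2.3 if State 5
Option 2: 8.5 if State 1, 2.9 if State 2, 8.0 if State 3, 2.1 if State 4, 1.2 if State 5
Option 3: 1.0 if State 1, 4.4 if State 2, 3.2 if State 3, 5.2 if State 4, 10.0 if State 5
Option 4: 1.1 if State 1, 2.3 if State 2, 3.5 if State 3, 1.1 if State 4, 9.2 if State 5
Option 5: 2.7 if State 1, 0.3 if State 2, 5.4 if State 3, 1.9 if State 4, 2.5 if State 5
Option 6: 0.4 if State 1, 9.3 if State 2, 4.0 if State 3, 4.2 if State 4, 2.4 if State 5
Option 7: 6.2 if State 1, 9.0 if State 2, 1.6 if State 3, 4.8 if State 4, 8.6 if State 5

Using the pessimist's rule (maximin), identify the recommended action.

Row minima: Option 1=2.1, Option 2=1.2, Option 3=1.0, Option 4=1.1, Option 5=0.3, Option 6=0.4, Option 7=1.6
Best worst-case = 2.1 → Option 1.

Option 1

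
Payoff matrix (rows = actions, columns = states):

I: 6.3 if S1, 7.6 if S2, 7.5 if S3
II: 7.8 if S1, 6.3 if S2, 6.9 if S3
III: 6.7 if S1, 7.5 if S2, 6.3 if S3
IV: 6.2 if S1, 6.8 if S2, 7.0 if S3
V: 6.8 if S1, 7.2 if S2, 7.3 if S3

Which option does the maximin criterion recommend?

Row minima: I=6.3, II=6.3, III=6.3, IV=6.2, V=6.8
Best worst-case = 6.8 → V.

V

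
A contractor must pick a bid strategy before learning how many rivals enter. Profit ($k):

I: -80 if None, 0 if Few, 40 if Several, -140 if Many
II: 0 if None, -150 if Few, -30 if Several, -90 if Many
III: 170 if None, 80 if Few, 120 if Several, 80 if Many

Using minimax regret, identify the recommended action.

Column bests: None=170, Few=80, Several=120, Many=80.
I regrets: 250, 80, 80, 220 → max 250
II regrets: 170, 230, 150, 170 → max 230
III regrets: 0, 0, 0, 0 → max 0
Smallest max regret = 0 → III.

III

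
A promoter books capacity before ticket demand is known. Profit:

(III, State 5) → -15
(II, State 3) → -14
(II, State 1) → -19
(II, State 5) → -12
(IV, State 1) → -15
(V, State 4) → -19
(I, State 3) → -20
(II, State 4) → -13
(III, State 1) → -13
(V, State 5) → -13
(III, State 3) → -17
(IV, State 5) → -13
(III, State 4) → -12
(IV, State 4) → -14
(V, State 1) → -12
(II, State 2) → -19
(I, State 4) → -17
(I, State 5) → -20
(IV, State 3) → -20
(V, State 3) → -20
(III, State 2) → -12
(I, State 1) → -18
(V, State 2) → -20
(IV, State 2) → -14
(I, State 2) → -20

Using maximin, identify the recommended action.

Row minima: I=-20, II=-19, III=-17, IV=-20, V=-20
Best worst-case = -17 → III.

III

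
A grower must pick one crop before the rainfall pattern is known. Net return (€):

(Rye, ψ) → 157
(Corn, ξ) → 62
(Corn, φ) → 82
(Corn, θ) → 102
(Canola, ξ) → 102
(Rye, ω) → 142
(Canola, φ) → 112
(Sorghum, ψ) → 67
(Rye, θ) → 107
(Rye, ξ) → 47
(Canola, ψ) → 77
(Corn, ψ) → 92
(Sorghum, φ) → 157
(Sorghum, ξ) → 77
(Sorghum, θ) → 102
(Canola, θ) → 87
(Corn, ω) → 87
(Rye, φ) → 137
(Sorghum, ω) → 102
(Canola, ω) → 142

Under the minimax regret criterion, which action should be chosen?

Rye

Column bests: θ=107, φ=157, ψ=157, ω=142, ξ=102.
Canola regrets: 20, 45, 80, 0, 0 → max 80
Corn regrets: 5, 75, 65, 55, 40 → max 75
Rye regrets: 0, 20, 0, 0, 55 → max 55
Sorghum regrets: 5, 0, 90, 40, 25 → max 90
Smallest max regret = 55 → Rye.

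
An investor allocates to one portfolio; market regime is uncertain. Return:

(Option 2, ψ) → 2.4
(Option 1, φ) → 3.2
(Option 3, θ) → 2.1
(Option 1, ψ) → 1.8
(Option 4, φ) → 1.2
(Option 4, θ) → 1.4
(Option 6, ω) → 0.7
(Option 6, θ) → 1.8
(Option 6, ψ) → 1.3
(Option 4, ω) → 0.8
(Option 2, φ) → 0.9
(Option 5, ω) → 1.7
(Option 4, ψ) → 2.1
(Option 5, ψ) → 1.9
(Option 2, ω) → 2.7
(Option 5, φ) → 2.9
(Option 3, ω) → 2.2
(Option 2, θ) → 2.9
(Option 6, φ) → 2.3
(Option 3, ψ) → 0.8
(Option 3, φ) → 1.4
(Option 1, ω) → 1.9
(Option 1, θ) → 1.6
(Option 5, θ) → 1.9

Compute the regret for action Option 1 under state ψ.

0.6

Best payoff under ψ is 2.4.
Regret = 2.4 − 1.8 = 0.6.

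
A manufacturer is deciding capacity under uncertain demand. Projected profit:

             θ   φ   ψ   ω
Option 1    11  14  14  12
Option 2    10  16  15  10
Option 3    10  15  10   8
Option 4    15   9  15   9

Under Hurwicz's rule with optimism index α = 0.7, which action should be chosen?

Option 2

Option 1: 0.7·14 + 0.3·11 = 13.1
Option 2: 0.7·16 + 0.3·10 = 14.2
Option 3: 0.7·15 + 0.3·8 = 12.9
Option 4: 0.7·15 + 0.3·9 = 13.2
Highest Hurwicz score = 14.2 → Option 2.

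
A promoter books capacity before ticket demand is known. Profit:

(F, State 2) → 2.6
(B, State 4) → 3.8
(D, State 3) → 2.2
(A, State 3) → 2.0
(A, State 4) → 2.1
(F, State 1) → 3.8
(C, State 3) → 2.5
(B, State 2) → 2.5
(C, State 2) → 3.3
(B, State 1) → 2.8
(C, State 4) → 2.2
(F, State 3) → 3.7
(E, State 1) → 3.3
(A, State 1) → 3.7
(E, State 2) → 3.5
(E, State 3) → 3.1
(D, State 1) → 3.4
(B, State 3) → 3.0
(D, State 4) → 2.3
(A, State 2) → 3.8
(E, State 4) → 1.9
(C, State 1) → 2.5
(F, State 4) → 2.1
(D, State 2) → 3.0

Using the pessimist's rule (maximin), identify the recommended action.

Row minima: A=2.0, B=2.5, C=2.2, D=2.2, E=1.9, F=2.1
Best worst-case = 2.5 → B.

B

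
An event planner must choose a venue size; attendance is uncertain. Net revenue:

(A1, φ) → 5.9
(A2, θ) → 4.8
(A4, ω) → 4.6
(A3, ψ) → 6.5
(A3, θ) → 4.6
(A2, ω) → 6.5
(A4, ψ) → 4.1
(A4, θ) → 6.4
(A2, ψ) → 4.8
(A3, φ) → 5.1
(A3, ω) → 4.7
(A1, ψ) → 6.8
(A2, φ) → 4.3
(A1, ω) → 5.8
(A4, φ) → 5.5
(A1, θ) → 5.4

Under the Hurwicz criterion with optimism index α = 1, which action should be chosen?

A1: 1·6.8 + 0·5.4 = 6.8
A2: 1·6.5 + 0·4.3 = 6.5
A3: 1·6.5 + 0·4.6 = 6.5
A4: 1·6.4 + 0·4.1 = 6.4
Highest Hurwicz score = 6.8 → A1.

A1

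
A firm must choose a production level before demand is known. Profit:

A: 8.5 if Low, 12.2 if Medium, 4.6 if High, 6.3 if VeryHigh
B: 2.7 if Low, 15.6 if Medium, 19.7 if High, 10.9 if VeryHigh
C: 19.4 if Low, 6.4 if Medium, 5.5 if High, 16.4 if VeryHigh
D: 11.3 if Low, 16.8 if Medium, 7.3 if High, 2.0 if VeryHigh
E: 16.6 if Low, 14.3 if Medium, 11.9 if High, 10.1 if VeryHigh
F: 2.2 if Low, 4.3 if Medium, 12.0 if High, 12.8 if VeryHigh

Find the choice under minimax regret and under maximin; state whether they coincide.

Column bests: Low=19.4, Medium=16.8, High=19.7, VeryHigh=16.4.
A regrets: 10.9, 4.6, 15.1, 10.1 → max 15.1
B regrets: 16.7, 1.2, 0.0, 5.5 → max 16.7
C regrets: 0.0, 10.4, 14.2, 0.0 → max 14.2
D regrets: 8.1, 0.0, 12.4, 14.4 → max 14.4
E regrets: 2.8, 2.5, 7.8, 6.3 → max 7.8
F regrets: 17.2, 12.5, 7.7, 3.6 → max 17.2
Smallest max regret = 7.8 → E.
Row minima: A=4.6, B=2.7, C=5.5, D=2.0, E=10.1, F=2.2
Best worst-case = 10.1 → E.

minimax regret → E; maximin → E (agree)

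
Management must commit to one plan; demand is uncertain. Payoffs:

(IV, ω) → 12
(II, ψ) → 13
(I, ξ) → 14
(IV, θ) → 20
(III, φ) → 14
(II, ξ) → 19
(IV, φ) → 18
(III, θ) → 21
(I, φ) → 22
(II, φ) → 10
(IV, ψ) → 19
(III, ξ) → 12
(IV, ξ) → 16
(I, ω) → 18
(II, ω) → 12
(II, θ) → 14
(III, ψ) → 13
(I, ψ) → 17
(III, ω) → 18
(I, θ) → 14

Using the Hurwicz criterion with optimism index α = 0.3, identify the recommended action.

I

I: 0.3·22 + 0.7·14 = 16.4
II: 0.3·19 + 0.7·10 = 12.7
III: 0.3·21 + 0.7·12 = 14.7
IV: 0.3·20 + 0.7·12 = 14.4
Highest Hurwicz score = 16.4 → I.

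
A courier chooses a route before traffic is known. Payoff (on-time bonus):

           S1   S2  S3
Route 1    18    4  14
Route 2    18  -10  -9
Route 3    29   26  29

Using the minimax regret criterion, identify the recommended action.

Route 3

Column bests: S1=29, S2=26, S3=29.
Route 1 regrets: 11, 22, 15 → max 22
Route 2 regrets: 11, 36, 38 → max 38
Route 3 regrets: 0, 0, 0 → max 0
Smallest max regret = 0 → Route 3.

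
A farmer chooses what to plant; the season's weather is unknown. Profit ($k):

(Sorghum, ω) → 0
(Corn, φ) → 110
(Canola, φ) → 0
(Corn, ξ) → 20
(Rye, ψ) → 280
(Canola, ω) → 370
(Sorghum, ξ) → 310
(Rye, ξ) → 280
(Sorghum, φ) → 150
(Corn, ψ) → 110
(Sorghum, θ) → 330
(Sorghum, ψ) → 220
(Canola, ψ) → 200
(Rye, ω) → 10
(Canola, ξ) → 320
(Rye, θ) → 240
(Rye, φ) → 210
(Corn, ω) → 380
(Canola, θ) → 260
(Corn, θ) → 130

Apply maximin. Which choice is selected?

Row minima: Canola=0, Sorghum=0, Rye=10, Corn=20
Best worst-case = 20 → Corn.

Corn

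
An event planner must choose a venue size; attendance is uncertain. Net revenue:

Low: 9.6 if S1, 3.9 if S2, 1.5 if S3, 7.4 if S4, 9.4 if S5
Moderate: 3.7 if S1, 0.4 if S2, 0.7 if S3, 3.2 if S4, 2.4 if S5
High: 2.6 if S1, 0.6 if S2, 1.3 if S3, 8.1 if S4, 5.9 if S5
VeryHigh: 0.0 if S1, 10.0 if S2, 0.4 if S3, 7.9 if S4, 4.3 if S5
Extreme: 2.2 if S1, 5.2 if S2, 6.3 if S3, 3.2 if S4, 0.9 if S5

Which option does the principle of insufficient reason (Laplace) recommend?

Row averages: Low=6.36, Moderate=2.08, High=3.7, VeryHigh=4.52, Extreme=3.56
Highest average = 6.36 → Low.

Low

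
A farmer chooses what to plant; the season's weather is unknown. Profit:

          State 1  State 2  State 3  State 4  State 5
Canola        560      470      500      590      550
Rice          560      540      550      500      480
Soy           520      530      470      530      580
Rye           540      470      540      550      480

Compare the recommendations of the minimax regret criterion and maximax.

Column bests: State 1=560, State 2=540, State 3=550, State 4=590, State 5=580.
Canola regrets: 0, 70, 50, 0, 30 → max 70
Rice regrets: 0, 0, 0, 90, 100 → max 100
Soy regrets: 40, 10, 80, 60, 0 → max 80
Rye regrets: 20, 70, 10, 40, 100 → max 100
Smallest max regret = 70 → Canola.
Row maxima: Canola=590, Rice=560, Soy=580, Rye=550
Best best-case = 590 → Canola.

minimax regret → Canola; maximax → Canola (agree)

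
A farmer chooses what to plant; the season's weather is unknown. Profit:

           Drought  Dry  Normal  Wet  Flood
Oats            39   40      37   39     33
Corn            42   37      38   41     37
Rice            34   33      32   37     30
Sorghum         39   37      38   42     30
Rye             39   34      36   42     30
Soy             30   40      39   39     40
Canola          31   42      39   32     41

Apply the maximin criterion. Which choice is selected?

Corn

Row minima: Oats=33, Corn=37, Rice=30, Sorghum=30, Rye=30, Soy=30, Canola=31
Best worst-case = 37 → Corn.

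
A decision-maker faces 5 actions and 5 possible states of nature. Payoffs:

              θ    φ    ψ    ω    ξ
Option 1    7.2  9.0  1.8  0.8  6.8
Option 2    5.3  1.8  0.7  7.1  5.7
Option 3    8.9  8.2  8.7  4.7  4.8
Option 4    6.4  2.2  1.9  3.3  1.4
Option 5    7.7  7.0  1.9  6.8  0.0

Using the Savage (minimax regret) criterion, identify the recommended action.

Option 3

Column bests: θ=8.9, φ=9.0, ψ=8.7, ω=7.1, ξ=6.8.
Option 1 regrets: 1.7, 0.0, 6.9, 6.3, 0.0 → max 6.9
Option 2 regrets: 3.6, 7.2, 8.0, 0.0, 1.1 → max 8.0
Option 3 regrets: 0.0, 0.8, 0.0, 2.4, 2.0 → max 2.4
Option 4 regrets: 2.5, 6.8, 6.8, 3.8, 5.4 → max 6.8
Option 5 regrets: 1.2, 2.0, 6.8, 0.3, 6.8 → max 6.8
Smallest max regret = 2.4 → Option 3.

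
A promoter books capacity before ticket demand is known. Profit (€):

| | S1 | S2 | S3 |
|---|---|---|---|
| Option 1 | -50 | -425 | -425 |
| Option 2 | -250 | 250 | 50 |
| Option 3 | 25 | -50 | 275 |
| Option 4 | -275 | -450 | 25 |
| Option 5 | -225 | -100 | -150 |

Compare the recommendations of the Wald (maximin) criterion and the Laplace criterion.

maximin → Option 3; laplace → Option 3 (agree)

Row minima: Option 1=-425, Option 2=-250, Option 3=-50, Option 4=-450, Option 5=-225
Best worst-case = -50 → Option 3.
Row averages: Option 1=-300, Option 2=50/3, Option 3=250/3, Option 4=-700/3, Option 5=-475/3
Highest average = 250/3 → Option 3.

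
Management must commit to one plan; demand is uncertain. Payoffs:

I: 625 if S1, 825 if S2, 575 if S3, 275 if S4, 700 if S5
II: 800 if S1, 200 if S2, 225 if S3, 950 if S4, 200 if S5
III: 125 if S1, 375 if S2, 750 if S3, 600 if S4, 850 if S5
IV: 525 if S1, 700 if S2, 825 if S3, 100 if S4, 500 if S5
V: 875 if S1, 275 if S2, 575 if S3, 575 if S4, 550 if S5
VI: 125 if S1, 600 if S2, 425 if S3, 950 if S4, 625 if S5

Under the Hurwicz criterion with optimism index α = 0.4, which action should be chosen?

V

I: 0.4·825 + 0.6·275 = 495
II: 0.4·950 + 0.6·200 = 500
III: 0.4·850 + 0.6·125 = 415
IV: 0.4·825 + 0.6·100 = 390
V: 0.4·875 + 0.6·275 = 515
VI: 0.4·950 + 0.6·125 = 455
Highest Hurwicz score = 515 → V.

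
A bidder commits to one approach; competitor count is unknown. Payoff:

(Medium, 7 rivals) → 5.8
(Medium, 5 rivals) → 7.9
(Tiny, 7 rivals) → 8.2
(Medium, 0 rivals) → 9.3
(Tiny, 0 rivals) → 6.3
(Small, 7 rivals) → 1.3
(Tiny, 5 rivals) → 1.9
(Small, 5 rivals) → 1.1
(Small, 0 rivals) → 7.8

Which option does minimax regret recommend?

Column bests: 0 rivals=9.3, 5 rivals=7.9, 7 rivals=8.2.
Tiny regrets: 3.0, 6.0, 0.0 → max 6.0
Small regrets: 1.5, 6.8, 6.9 → max 6.9
Medium regrets: 0.0, 0.0, 2.4 → max 2.4
Smallest max regret = 2.4 → Medium.

Medium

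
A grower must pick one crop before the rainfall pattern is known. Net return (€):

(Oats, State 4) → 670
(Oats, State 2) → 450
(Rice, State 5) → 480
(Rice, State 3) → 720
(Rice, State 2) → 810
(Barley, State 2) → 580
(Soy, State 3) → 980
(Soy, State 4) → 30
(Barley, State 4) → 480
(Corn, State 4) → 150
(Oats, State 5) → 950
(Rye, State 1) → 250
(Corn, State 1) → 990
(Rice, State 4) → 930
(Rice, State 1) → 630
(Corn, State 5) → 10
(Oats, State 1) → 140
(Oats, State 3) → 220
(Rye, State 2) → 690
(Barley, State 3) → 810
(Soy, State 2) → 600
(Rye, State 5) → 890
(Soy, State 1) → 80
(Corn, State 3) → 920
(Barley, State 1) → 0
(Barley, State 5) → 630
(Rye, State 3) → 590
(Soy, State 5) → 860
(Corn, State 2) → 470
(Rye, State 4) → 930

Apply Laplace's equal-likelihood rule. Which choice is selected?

Rice

Row averages: Rice=714, Barley=500, Soy=510, Oats=486, Rye=670, Corn=508
Highest average = 714 → Rice.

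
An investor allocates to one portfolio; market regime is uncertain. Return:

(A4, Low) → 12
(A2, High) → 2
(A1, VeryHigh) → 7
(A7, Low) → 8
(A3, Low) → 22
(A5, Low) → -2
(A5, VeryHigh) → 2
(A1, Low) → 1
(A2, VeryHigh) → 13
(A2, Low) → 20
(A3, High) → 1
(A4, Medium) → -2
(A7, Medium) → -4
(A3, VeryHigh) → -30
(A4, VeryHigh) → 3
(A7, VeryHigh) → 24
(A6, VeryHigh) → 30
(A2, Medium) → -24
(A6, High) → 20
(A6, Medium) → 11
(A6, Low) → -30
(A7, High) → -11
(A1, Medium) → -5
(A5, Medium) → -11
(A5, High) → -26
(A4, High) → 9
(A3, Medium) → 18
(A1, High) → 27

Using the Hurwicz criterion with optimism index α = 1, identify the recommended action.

A6

A1: 1·27 + 0·(-5) = 27
A2: 1·20 + 0·(-24) = 20
A3: 1·22 + 0·(-30) = 22
A4: 1·12 + 0·(-2) = 12
A5: 1·2 + 0·(-26) = 2
A6: 1·30 + 0·(-30) = 30
A7: 1·24 + 0·(-11) = 24
Highest Hurwicz score = 30 → A6.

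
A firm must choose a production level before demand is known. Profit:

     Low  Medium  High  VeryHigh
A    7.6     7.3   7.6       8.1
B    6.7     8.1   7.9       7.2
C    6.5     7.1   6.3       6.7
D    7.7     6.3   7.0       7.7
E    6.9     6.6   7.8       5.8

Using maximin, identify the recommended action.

A

Row minima: A=7.3, B=6.7, C=6.3, D=6.3, E=5.8
Best worst-case = 7.3 → A.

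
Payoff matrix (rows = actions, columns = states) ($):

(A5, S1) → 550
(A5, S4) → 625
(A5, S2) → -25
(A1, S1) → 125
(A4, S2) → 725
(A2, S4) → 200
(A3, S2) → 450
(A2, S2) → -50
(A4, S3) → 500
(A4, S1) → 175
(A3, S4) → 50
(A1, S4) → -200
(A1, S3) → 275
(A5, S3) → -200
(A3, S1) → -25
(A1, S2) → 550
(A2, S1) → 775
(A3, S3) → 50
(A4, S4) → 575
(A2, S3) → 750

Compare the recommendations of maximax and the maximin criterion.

maximax → A2; maximin → A4 (disagree)

Row maxima: A1=550, A2=775, A3=450, A4=725, A5=625
Best best-case = 775 → A2.
Row minima: A1=-200, A2=-50, A3=-25, A4=175, A5=-200
Best worst-case = 175 → A4.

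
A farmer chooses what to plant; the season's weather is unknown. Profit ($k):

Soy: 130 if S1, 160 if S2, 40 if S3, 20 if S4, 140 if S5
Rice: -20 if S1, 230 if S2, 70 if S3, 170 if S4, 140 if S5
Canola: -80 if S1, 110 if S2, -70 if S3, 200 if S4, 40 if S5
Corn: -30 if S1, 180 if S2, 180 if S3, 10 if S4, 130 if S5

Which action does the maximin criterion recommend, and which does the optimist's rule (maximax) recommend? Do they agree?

maximin → Soy; maximax → Rice (disagree)

Row minima: Soy=20, Rice=-20, Canola=-80, Corn=-30
Best worst-case = 20 → Soy.
Row maxima: Soy=160, Rice=230, Canola=200, Corn=180
Best best-case = 230 → Rice.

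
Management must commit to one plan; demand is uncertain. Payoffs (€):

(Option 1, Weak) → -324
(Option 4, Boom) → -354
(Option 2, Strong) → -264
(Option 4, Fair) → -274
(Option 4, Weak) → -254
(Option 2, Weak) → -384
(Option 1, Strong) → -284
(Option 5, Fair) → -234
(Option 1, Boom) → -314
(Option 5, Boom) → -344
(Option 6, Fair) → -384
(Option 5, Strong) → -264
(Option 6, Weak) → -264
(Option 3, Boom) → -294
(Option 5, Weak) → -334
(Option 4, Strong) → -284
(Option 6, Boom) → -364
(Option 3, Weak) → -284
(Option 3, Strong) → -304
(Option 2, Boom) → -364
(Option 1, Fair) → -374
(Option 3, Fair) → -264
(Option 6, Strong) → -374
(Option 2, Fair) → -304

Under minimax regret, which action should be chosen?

Column bests: Weak=-254, Fair=-234, Strong=-264, Boom=-294.
Option 1 regrets: 70, 140, 20, 20 → max 140
Option 2 regrets: 130, 70, 0, 70 → max 130
Option 3 regrets: 30, 30, 40, 0 → max 40
Option 4 regrets: 0, 40, 20, 60 → max 60
Option 5 regrets: 80, 0, 0, 50 → max 80
Option 6 regrets: 10, 150, 110, 70 → max 150
Smallest max regret = 40 → Option 3.

Option 3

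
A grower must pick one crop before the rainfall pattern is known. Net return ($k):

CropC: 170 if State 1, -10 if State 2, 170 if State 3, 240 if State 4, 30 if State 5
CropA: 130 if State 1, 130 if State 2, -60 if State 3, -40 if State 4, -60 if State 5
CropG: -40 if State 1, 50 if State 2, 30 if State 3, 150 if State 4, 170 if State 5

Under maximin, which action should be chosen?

Row minima: CropC=-10, CropA=-60, CropG=-40
Best worst-case = -10 → CropC.

CropC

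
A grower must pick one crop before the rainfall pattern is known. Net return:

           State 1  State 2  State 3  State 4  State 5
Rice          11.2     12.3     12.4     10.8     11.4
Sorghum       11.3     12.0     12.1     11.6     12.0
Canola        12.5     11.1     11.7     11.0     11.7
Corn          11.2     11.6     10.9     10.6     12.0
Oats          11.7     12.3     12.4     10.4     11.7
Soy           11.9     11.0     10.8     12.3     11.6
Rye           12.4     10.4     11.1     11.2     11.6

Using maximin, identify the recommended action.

Row minima: Rice=10.8, Sorghum=11.3, Canola=11.0, Corn=10.6, Oats=10.4, Soy=10.8, Rye=10.4
Best worst-case = 11.3 → Sorghum.

Sorghum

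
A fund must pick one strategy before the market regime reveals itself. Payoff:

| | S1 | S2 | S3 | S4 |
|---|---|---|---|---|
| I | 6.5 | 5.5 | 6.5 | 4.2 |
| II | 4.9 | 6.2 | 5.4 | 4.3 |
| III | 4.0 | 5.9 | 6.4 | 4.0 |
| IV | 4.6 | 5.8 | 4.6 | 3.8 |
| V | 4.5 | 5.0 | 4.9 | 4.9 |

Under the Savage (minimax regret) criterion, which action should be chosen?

I

Column bests: S1=6.5, S2=6.2, S3=6.5, S4=4.9.
I regrets: 0.0, 0.7, 0.0, 0.7 → max 0.7
II regrets: 1.6, 0.0, 1.1, 0.6 → max 1.6
III regrets: 2.5, 0.3, 0.1, 0.9 → max 2.5
IV regrets: 1.9, 0.4, 1.9, 1.1 → max 1.9
V regrets: 2.0, 1.2, 1.6, 0.0 → max 2.0
Smallest max regret = 0.7 → I.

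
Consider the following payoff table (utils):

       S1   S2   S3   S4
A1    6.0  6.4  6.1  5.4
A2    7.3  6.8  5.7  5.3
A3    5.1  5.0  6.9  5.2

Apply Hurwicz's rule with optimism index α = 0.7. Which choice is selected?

A1: 0.7·6.4 + 0.3·5.4 = 6.1
A2: 0.7·7.3 + 0.3·5.3 = 6.7
A3: 0.7·6.9 + 0.3·5.0 = 6.33
Highest Hurwicz score = 6.7 → A2.

A2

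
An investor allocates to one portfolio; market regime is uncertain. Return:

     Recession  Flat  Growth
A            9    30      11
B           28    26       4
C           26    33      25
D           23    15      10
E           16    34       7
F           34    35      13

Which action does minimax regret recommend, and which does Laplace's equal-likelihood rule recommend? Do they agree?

Column bests: Recession=34, Flat=35, Growth=25.
A regrets: 25, 5, 14 → max 25
B regrets: 6, 9, 21 → max 21
C regrets: 8, 2, 0 → max 8
D regrets: 11, 20, 15 → max 20
E regrets: 18, 1, 18 → max 18
F regrets: 0, 0, 12 → max 12
Smallest max regret = 8 → C.
Row averages: A=50/3, B=58/3, C=28, D=16, E=19, F=82/3
Highest average = 28 → C.

minimax regret → C; laplace → C (agree)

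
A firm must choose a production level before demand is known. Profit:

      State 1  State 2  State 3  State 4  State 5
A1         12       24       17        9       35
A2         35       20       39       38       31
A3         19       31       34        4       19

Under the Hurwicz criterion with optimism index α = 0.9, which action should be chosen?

A1: 0.9·35 + 0.1·9 = 32.4
A2: 0.9·39 + 0.1·20 = 37.1
A3: 0.9·34 + 0.1·4 = 31
Highest Hurwicz score = 37.1 → A2.

A2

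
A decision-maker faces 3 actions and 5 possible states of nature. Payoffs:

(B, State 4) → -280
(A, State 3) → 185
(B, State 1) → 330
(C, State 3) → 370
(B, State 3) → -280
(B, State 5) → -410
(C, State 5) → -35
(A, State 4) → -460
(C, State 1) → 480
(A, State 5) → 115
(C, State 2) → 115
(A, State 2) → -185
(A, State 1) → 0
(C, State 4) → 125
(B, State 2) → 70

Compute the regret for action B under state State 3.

Best payoff under State 3 is 370.
Regret = 370 − (-280) = 650.

650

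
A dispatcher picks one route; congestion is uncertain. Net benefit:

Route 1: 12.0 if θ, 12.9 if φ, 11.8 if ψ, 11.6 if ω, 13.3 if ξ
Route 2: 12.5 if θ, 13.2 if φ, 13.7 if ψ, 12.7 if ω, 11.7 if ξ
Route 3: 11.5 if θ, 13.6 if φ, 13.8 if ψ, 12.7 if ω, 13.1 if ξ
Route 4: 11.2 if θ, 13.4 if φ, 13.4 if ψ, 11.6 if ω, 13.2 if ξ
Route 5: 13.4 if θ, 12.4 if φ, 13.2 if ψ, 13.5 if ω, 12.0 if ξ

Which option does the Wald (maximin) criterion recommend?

Row minima: Route 1=11.6, Route 2=11.7, Route 3=11.5, Route 4=11.2, Route 5=12.0
Best worst-case = 12.0 → Route 5.

Route 5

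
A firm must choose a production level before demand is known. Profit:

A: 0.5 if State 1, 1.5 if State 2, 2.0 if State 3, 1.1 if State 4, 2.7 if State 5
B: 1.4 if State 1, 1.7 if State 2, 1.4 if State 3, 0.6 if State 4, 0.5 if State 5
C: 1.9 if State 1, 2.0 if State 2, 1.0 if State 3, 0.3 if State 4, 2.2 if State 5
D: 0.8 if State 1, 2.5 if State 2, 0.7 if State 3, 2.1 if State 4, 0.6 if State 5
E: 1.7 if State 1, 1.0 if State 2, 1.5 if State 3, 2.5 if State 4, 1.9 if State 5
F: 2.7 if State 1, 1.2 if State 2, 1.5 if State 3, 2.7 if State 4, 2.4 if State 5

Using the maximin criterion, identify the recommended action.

F

Row minima: A=0.5, B=0.5, C=0.3, D=0.6, E=1.0, F=1.2
Best worst-case = 1.2 → F.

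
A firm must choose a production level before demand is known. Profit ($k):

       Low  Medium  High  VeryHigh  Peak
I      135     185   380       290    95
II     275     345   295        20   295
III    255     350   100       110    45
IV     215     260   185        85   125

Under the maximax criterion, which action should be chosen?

I

Row maxima: I=380, II=345, III=350, IV=260
Best best-case = 380 → I.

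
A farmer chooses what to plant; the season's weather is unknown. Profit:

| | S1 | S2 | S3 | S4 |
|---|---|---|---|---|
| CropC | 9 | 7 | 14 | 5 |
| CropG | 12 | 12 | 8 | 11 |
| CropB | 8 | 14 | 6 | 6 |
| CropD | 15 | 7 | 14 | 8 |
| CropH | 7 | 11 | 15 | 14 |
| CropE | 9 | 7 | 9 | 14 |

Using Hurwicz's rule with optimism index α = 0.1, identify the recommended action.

CropG

CropC: 0.1·14 + 0.9·5 = 5.9
CropG: 0.1·12 + 0.9·8 = 8.4
CropB: 0.1·14 + 0.9·6 = 6.8
CropD: 0.1·15 + 0.9·7 = 7.8
CropH: 0.1·15 + 0.9·7 = 7.8
CropE: 0.1·14 + 0.9·7 = 7.7
Highest Hurwicz score = 8.4 → CropG.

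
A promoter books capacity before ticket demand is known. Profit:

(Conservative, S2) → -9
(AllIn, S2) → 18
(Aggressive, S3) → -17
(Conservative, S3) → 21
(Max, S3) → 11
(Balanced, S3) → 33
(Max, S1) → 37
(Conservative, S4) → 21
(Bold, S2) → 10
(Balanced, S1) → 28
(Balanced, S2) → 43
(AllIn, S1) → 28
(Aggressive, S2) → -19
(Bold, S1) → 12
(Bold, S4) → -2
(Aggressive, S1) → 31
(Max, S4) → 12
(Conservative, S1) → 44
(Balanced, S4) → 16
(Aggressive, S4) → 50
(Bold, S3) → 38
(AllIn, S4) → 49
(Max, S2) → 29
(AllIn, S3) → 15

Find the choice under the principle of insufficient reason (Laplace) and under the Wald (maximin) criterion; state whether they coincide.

Row averages: Conservative=19.25, Balanced=30, Aggressive=11.25, Bold=14.5, AllIn=27.5, Max=22.25
Highest average = 30 → Balanced.
Row minima: Conservative=-9, Balanced=16, Aggressive=-19, Bold=-2, AllIn=15, Max=11
Best worst-case = 16 → Balanced.

laplace → Balanced; maximin → Balanced (agree)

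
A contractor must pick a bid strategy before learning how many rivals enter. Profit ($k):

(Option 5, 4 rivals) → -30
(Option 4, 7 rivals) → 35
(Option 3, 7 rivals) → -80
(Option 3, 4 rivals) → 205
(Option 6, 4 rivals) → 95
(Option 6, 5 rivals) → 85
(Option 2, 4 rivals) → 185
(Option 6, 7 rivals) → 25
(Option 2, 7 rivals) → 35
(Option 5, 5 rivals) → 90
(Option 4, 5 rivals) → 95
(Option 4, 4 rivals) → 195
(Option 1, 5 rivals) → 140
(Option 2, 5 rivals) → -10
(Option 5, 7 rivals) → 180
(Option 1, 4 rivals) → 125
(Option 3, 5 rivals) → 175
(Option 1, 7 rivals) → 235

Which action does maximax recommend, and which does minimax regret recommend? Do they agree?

Row maxima: Option 1=235, Option 2=185, Option 3=205, Option 4=195, Option 5=180, Option 6=95
Best best-case = 235 → Option 1.
Column bests: 4 rivals=205, 5 rivals=175, 7 rivals=235.
Option 1 regrets: 80, 35, 0 → max 80
Option 2 regrets: 20, 185, 200 → max 200
Option 3 regrets: 0, 0, 315 → max 315
Option 4 regrets: 10, 80, 200 → max 200
Option 5 regrets: 235, 85, 55 → max 235
Option 6 regrets: 110, 90, 210 → max 210
Smallest max regret = 80 → Option 1.

maximax → Option 1; minimax regret → Option 1 (agree)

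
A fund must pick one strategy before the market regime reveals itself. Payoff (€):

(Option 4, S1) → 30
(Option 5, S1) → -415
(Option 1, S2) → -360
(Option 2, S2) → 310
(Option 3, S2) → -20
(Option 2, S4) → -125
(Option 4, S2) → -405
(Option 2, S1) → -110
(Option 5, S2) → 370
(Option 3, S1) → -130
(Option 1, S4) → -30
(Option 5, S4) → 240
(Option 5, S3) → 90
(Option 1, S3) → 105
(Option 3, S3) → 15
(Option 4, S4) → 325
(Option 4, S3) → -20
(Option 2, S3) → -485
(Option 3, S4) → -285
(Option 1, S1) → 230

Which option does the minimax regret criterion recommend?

Column bests: S1=230, S2=370, S3=105, S4=325.
Option 1 regrets: 0, 730, 0, 355 → max 730
Option 2 regrets: 340, 60, 590, 450 → max 590
Option 3 regrets: 360, 390, 90, 610 → max 610
Option 4 regrets: 200, 775, 125, 0 → max 775
Option 5 regrets: 645, 0, 15, 85 → max 645
Smallest max regret = 590 → Option 2.

Option 2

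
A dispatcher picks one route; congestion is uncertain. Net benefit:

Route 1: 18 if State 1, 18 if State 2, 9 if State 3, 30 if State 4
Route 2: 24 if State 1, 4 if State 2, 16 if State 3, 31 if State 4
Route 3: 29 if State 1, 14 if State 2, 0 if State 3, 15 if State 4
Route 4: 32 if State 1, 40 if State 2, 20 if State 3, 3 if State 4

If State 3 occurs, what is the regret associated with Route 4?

Best payoff under State 3 is 20.
Regret = 20 − 20 = 0.

0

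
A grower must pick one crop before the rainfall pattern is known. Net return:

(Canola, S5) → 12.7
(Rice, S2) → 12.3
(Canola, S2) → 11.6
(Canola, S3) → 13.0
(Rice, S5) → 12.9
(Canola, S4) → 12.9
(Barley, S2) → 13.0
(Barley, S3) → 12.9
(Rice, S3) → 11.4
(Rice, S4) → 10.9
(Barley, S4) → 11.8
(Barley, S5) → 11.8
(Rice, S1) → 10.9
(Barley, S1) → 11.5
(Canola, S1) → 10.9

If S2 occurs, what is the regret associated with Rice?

Best payoff under S2 is 13.0.
Regret = 13.0 − 12.3 = 0.7.

0.7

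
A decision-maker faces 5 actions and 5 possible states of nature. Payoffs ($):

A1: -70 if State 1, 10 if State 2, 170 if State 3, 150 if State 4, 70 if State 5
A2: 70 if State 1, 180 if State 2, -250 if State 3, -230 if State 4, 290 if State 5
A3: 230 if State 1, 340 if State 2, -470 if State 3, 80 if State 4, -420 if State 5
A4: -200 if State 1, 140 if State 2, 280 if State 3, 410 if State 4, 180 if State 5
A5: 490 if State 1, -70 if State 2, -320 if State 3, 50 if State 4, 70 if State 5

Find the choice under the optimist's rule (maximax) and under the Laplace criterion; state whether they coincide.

maximax → A5; laplace → A4 (disagree)

Row maxima: A1=170, A2=290, A3=340, A4=410, A5=490
Best best-case = 490 → A5.
Row averages: A1=66, A2=12, A3=-48, A4=162, A5=44
Highest average = 162 → A4.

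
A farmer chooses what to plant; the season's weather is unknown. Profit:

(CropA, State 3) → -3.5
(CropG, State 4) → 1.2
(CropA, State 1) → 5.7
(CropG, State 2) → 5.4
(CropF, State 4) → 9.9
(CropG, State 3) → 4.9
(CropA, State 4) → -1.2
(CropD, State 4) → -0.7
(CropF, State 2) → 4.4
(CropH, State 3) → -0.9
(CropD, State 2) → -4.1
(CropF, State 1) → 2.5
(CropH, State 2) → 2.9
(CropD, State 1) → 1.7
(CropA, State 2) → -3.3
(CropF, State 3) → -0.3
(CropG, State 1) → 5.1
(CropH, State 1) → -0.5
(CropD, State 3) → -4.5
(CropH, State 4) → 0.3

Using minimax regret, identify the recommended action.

CropF

Column bests: State 1=5.7, State 2=5.4, State 3=4.9, State 4=9.9.
CropD regrets: 4.0, 9.5, 9.4, 10.6 → max 10.6
CropA regrets: 0.0, 8.7, 8.4, 11.1 → max 11.1
CropH regrets: 6.2, 2.5, 5.8, 9.6 → max 9.6
CropF regrets: 3.2, 1.0, 5.2, 0.0 → max 5.2
CropG regrets: 0.6, 0.0, 0.0, 8.7 → max 8.7
Smallest max regret = 5.2 → CropF.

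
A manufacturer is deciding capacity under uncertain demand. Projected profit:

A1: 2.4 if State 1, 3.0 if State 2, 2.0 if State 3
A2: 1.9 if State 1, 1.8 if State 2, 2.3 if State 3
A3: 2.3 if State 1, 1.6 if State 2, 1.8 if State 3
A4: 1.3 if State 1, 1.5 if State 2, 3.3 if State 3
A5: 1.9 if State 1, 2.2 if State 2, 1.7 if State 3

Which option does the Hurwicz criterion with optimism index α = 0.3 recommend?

A1

A1: 0.3·3.0 + 0.7·2.0 = 2.3
A2: 0.3·2.3 + 0.7·1.8 = 1.95
A3: 0.3·2.3 + 0.7·1.6 = 1.81
A4: 0.3·3.3 + 0.7·1.3 = 1.9
A5: 0.3·2.2 + 0.7·1.7 = 1.85
Highest Hurwicz score = 2.3 → A1.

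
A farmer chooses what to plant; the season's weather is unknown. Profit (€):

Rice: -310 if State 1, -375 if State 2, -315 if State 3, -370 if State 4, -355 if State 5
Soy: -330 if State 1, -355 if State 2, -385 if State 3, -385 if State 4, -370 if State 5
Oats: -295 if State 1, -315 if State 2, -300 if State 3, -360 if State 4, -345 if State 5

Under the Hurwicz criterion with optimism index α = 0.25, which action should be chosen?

Rice: 0.25·(-310) + 0.75·(-375) = -358.75
Soy: 0.25·(-330) + 0.75·(-385) = -371.25
Oats: 0.25·(-295) + 0.75·(-360) = -343.75
Highest Hurwicz score = -343.75 → Oats.

Oats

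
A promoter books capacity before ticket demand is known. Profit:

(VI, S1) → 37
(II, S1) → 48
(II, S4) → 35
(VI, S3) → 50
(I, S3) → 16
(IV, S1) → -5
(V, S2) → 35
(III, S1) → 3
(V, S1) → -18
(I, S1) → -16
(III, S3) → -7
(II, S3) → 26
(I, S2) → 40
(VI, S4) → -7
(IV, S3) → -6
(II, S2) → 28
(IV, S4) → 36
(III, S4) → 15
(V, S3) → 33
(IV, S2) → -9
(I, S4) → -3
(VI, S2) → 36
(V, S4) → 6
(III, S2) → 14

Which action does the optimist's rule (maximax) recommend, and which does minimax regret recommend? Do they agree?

maximax → VI; minimax regret → II (disagree)

Row maxima: I=40, II=48, III=15, IV=36, V=35, VI=50
Best best-case = 50 → VI.
Column bests: S1=48, S2=40, S3=50, S4=36.
I regrets: 64, 0, 34, 39 → max 64
II regrets: 0, 12, 24, 1 → max 24
III regrets: 45, 26, 57, 21 → max 57
IV regrets: 53, 49, 56, 0 → max 56
V regrets: 66, 5, 17, 30 → max 66
VI regrets: 11, 4, 0, 43 → max 43
Smallest max regret = 24 → II.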